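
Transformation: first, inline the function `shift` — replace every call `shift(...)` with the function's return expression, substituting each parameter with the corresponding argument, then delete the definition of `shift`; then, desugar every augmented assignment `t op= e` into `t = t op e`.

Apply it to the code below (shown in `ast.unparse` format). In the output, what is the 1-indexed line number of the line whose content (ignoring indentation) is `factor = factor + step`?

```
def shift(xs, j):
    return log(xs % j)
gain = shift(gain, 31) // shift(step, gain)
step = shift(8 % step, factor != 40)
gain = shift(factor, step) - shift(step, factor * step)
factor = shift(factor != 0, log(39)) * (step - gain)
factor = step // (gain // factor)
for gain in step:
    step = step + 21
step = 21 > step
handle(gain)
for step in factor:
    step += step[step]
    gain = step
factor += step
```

13

Transformed code:
gain = log(gain % 31) // log(step % gain)
step = log(8 % step % (factor != 40))
gain = log(factor % step) - log(step % (factor * step))
factor = log((factor != 0) % log(39)) * (step - gain)
factor = step // (gain // factor)
for gain in step:
    step = step + 21
step = 21 > step
handle(gain)
for step in factor:
    step = step + step[step]
    gain = step
factor = factor + step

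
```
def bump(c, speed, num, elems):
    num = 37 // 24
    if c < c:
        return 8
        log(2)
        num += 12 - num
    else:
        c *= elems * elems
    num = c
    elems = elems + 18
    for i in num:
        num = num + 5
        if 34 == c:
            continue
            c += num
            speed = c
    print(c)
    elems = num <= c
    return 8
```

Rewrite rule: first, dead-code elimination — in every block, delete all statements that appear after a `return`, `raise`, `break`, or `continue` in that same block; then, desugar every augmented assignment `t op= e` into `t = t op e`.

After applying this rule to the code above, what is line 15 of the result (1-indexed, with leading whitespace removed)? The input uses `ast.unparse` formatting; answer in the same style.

return 8

Transformed code:
def bump(c, speed, num, elems):
    num = 37 // 24
    if c < c:
        return 8
    else:
        c = c * (elems * elems)
    num = c
    elems = elems + 18
    for i in num:
        num = num + 5
        if 34 == c:
            continue
    print(c)
    elems = num <= c
    return 8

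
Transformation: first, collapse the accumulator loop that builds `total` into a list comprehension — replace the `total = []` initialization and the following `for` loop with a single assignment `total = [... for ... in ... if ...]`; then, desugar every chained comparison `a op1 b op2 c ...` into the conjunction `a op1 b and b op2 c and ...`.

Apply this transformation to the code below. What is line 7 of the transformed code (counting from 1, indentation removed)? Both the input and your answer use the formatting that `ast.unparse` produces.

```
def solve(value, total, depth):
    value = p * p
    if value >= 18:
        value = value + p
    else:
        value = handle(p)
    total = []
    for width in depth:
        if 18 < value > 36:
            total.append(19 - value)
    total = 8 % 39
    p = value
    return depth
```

total = [19 - value for width in depth if 18 < value and value > 36]

Transformed code:
def solve(value, total, depth):
    value = p * p
    if value >= 18:
        value = value + p
    else:
        value = handle(p)
    total = [19 - value for width in depth if 18 < value and value > 36]
    total = 8 % 39
    p = value
    return depth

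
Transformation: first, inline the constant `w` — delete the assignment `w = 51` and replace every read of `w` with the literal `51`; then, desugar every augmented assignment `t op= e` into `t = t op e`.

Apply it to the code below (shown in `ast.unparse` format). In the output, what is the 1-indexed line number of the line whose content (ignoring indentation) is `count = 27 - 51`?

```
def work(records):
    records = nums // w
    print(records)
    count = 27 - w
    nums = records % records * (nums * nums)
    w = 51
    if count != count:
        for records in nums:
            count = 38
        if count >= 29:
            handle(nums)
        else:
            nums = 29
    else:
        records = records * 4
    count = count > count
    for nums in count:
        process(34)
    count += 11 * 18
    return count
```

Transformed code:
def work(records):
    records = nums // 51
    print(records)
    count = 27 - 51
    nums = records % records * (nums * nums)
    if count != count:
        for records in nums:
            count = 38
        if count >= 29:
            handle(nums)
        else:
            nums = 29
    else:
        records = records * 4
    count = count > count
    for nums in count:
        process(34)
    count = count + 11 * 18
    return count

4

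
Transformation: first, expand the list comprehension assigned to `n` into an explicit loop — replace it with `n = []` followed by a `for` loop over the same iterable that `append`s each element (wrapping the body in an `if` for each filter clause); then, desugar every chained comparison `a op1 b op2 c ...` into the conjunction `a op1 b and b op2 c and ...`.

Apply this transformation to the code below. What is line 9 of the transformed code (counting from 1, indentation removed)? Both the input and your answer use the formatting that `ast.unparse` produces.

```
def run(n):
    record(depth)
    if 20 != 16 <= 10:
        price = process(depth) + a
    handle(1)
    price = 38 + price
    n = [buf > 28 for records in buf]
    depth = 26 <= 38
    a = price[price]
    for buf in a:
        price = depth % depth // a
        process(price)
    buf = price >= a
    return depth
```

Transformed code:
def run(n):
    record(depth)
    if 20 != 16 and 16 <= 10:
        price = process(depth) + a
    handle(1)
    price = 38 + price
    n = []
    for records in buf:
        n.append(buf > 28)
    depth = 26 <= 38
    a = price[price]
    for buf in a:
        price = depth % depth // a
        process(price)
    buf = price >= a
    return depth

n.append(buf > 28)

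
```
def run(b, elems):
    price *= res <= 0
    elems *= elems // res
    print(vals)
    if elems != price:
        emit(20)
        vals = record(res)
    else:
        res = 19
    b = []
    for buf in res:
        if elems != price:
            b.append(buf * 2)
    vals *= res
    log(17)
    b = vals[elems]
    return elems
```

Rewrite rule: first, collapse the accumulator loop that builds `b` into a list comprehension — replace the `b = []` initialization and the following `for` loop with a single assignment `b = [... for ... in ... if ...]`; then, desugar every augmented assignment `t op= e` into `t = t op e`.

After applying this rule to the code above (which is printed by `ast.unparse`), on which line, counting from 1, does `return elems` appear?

14

Transformed code:
def run(b, elems):
    price = price * (res <= 0)
    elems = elems * (elems // res)
    print(vals)
    if elems != price:
        emit(20)
        vals = record(res)
    else:
        res = 19
    b = [buf * 2 for buf in res if elems != price]
    vals = vals * res
    log(17)
    b = vals[elems]
    return elems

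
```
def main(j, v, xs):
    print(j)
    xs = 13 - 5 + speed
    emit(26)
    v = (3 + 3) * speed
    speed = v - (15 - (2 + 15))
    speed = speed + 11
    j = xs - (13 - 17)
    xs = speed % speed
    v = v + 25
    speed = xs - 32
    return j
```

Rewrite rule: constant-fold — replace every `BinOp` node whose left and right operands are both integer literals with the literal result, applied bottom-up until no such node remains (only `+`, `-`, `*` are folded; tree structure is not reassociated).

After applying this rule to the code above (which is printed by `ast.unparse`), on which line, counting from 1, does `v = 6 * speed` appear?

5

Transformed code:
def main(j, v, xs):
    print(j)
    xs = 8 + speed
    emit(26)
    v = 6 * speed
    speed = v - -2
    speed = speed + 11
    j = xs - -4
    xs = speed % speed
    v = v + 25
    speed = xs - 32
    return j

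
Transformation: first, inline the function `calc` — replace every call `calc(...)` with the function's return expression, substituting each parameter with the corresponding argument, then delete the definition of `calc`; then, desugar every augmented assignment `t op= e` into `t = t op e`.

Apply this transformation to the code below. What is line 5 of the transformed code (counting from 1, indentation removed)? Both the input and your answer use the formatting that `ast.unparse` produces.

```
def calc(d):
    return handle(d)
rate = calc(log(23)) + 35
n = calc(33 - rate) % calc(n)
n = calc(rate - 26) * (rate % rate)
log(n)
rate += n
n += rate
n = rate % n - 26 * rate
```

Transformed code:
rate = handle(log(23)) + 35
n = handle(33 - rate) % handle(n)
n = handle(rate - 26) * (rate % rate)
log(n)
rate = rate + n
n = n + rate
n = rate % n - 26 * rate

rate = rate + n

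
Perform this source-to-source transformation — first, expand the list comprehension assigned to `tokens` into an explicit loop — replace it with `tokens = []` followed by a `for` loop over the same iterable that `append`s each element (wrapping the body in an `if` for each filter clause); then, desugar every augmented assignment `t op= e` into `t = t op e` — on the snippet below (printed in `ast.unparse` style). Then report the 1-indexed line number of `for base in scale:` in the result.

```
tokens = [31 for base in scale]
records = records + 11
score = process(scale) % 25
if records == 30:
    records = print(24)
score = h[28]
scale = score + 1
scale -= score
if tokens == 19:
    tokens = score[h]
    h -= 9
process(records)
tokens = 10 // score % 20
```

2

Transformed code:
tokens = []
for base in scale:
    tokens.append(31)
records = records + 11
score = process(scale) % 25
if records == 30:
    records = print(24)
score = h[28]
scale = score + 1
scale = scale - score
if tokens == 19:
    tokens = score[h]
    h = h - 9
process(records)
tokens = 10 // score % 20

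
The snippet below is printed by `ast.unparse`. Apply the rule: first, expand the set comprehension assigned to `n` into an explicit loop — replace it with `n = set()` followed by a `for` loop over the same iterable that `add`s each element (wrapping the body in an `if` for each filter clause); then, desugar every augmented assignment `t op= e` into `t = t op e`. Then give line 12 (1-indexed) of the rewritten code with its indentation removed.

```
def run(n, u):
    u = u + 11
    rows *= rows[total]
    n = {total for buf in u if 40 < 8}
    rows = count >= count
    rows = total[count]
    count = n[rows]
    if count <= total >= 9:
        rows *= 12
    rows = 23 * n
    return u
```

Transformed code:
def run(n, u):
    u = u + 11
    rows = rows * rows[total]
    n = set()
    for buf in u:
        if 40 < 8:
            n.add(total)
    rows = count >= count
    rows = total[count]
    count = n[rows]
    if count <= total >= 9:
        rows = rows * 12
    rows = 23 * n
    return u

rows = rows * 12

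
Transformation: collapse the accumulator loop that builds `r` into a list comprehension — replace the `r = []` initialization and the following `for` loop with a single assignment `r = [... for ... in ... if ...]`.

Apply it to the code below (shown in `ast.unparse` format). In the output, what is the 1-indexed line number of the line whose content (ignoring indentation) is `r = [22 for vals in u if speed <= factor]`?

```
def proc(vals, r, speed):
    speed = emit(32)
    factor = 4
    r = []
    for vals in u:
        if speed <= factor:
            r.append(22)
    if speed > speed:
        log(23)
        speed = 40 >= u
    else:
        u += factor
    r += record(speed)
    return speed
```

4

Transformed code:
def proc(vals, r, speed):
    speed = emit(32)
    factor = 4
    r = [22 for vals in u if speed <= factor]
    if speed > speed:
        log(23)
        speed = 40 >= u
    else:
        u += factor
    r += record(speed)
    return speed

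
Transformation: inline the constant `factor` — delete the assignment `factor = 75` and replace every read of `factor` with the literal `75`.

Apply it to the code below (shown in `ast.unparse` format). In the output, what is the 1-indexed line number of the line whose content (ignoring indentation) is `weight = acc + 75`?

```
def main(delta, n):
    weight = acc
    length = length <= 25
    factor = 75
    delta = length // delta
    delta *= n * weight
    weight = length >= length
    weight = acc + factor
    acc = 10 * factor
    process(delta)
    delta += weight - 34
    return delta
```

7

Transformed code:
def main(delta, n):
    weight = acc
    length = length <= 25
    delta = length // delta
    delta *= n * weight
    weight = length >= length
    weight = acc + 75
    acc = 10 * 75
    process(delta)
    delta += weight - 34
    return delta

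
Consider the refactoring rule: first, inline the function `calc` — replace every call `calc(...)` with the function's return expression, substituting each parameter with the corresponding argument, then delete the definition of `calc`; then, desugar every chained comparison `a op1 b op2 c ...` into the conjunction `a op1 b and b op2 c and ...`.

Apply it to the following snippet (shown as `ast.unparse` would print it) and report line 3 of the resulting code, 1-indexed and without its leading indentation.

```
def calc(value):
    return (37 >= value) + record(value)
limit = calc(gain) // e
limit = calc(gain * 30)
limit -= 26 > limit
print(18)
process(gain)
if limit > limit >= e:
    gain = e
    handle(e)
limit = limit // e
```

Transformed code:
limit = ((37 >= gain) + record(gain)) // e
limit = (37 >= gain * 30) + record(gain * 30)
limit -= 26 > limit
print(18)
process(gain)
if limit > limit and limit >= e:
    gain = e
    handle(e)
limit = limit // e

limit -= 26 > limit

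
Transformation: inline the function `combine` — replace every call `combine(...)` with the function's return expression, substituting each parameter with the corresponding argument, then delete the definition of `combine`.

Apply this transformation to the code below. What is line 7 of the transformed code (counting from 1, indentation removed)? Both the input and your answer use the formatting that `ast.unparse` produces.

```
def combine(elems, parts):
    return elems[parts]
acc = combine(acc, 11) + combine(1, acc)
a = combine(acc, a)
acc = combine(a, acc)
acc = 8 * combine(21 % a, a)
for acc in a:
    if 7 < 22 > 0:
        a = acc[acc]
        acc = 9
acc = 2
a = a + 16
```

a = acc[acc]

Transformed code:
acc = acc[11] + 1[acc]
a = acc[a]
acc = a[acc]
acc = 8 * (21 % a)[a]
for acc in a:
    if 7 < 22 > 0:
        a = acc[acc]
        acc = 9
acc = 2
a = a + 16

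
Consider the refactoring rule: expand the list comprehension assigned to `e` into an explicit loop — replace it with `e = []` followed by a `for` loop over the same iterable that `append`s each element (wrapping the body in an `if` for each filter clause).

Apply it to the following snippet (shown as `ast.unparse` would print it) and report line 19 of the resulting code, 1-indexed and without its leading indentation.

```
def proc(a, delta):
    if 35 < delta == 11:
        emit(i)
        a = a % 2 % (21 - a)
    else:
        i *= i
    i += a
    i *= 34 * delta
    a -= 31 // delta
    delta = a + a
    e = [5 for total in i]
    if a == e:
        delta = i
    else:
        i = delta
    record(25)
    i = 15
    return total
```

Transformed code:
def proc(a, delta):
    if 35 < delta == 11:
        emit(i)
        a = a % 2 % (21 - a)
    else:
        i *= i
    i += a
    i *= 34 * delta
    a -= 31 // delta
    delta = a + a
    e = []
    for total in i:
        e.append(5)
    if a == e:
        delta = i
    else:
        i = delta
    record(25)
    i = 15
    return total

i = 15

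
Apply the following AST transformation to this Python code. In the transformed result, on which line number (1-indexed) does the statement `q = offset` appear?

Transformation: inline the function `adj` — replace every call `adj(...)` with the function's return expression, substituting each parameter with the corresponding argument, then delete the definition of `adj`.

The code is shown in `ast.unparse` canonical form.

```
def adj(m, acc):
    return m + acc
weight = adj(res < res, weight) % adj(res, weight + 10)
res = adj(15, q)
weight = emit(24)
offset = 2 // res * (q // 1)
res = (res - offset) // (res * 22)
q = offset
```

6

Transformed code:
weight = ((res < res) + weight) % (res + (weight + 10))
res = 15 + q
weight = emit(24)
offset = 2 // res * (q // 1)
res = (res - offset) // (res * 22)
q = offset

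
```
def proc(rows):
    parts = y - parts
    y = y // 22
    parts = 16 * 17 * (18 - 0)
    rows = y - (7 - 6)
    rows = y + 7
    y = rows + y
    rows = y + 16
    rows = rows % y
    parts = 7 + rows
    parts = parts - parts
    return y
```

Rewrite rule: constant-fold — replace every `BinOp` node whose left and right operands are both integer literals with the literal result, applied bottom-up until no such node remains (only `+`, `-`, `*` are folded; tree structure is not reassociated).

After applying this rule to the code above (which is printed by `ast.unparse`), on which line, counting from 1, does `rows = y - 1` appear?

5

Transformed code:
def proc(rows):
    parts = y - parts
    y = y // 22
    parts = 4896
    rows = y - 1
    rows = y + 7
    y = rows + y
    rows = y + 16
    rows = rows % y
    parts = 7 + rows
    parts = parts - parts
    return y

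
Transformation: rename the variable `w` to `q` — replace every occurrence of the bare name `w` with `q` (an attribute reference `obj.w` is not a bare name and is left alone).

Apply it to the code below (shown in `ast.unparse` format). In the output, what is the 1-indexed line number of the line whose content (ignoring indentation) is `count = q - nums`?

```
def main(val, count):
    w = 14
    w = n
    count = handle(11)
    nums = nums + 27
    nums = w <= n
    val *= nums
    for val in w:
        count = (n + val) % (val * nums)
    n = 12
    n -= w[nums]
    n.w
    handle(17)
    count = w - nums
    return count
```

Transformed code:
def main(val, count):
    q = 14
    q = n
    count = handle(11)
    nums = nums + 27
    nums = q <= n
    val *= nums
    for val in q:
        count = (n + val) % (val * nums)
    n = 12
    n -= q[nums]
    n.w
    handle(17)
    count = q - nums
    return count

14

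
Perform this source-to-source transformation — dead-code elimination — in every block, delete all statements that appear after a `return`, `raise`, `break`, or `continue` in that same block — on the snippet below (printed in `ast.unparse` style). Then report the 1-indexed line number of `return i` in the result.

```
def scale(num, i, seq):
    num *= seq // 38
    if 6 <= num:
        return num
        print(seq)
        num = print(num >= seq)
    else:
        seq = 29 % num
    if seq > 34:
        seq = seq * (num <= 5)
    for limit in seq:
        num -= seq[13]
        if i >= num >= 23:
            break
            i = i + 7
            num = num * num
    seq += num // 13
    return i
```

14

Transformed code:
def scale(num, i, seq):
    num *= seq // 38
    if 6 <= num:
        return num
    else:
        seq = 29 % num
    if seq > 34:
        seq = seq * (num <= 5)
    for limit in seq:
        num -= seq[13]
        if i >= num >= 23:
            break
    seq += num // 13
    return i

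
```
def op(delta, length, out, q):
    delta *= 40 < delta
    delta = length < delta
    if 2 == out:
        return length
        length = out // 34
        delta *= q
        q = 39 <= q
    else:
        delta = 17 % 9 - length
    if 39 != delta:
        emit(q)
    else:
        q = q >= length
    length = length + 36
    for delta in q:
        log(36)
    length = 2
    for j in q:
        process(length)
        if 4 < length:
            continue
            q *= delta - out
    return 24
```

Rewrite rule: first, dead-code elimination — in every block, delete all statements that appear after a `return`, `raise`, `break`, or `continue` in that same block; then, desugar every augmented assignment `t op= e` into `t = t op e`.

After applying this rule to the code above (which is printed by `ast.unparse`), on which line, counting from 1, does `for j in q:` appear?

Transformed code:
def op(delta, length, out, q):
    delta = delta * (40 < delta)
    delta = length < delta
    if 2 == out:
        return length
    else:
        delta = 17 % 9 - length
    if 39 != delta:
        emit(q)
    else:
        q = q >= length
    length = length + 36
    for delta in q:
        log(36)
    length = 2
    for j in q:
        process(length)
        if 4 < length:
            continue
    return 24

16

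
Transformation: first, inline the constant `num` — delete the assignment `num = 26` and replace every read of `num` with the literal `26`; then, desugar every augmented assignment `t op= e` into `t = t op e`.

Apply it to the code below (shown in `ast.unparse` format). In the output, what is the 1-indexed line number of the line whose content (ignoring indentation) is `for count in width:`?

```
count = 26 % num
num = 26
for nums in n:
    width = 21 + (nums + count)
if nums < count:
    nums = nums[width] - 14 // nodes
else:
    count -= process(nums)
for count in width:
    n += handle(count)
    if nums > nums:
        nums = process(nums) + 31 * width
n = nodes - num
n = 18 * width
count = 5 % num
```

8

Transformed code:
count = 26 % 26
for nums in n:
    width = 21 + (nums + count)
if nums < count:
    nums = nums[width] - 14 // nodes
else:
    count = count - process(nums)
for count in width:
    n = n + handle(count)
    if nums > nums:
        nums = process(nums) + 31 * width
n = nodes - 26
n = 18 * width
count = 5 % 26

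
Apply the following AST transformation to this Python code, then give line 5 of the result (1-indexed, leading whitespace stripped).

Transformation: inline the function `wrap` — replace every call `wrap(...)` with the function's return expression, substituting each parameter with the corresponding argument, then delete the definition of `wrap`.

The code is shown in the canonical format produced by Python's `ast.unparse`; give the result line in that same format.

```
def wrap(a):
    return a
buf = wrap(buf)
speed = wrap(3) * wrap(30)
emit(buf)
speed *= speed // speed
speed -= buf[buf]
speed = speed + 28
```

speed -= buf[buf]

Transformed code:
buf = buf
speed = 3 * 30
emit(buf)
speed *= speed // speed
speed -= buf[buf]
speed = speed + 28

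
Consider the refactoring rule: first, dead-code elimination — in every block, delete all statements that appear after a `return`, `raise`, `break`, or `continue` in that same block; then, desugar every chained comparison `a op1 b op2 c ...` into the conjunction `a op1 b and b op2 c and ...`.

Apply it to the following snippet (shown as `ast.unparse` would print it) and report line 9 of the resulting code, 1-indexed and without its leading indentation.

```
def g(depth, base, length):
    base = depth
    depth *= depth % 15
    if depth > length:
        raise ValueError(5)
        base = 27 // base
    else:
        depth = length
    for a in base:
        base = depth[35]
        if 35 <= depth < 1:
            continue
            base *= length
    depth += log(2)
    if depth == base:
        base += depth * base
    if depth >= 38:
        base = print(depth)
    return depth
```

base = depth[35]

Transformed code:
def g(depth, base, length):
    base = depth
    depth *= depth % 15
    if depth > length:
        raise ValueError(5)
    else:
        depth = length
    for a in base:
        base = depth[35]
        if 35 <= depth and depth < 1:
            continue
    depth += log(2)
    if depth == base:
        base += depth * base
    if depth >= 38:
        base = print(depth)
    return depth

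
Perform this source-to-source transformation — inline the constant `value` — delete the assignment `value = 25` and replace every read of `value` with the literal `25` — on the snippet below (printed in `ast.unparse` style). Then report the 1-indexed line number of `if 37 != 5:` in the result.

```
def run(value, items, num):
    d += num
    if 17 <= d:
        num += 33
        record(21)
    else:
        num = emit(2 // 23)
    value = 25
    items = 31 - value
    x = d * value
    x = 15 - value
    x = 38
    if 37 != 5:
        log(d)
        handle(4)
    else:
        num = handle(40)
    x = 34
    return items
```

Transformed code:
def run(value, items, num):
    d += num
    if 17 <= d:
        num += 33
        record(21)
    else:
        num = emit(2 // 23)
    items = 31 - 25
    x = d * 25
    x = 15 - 25
    x = 38
    if 37 != 5:
        log(d)
        handle(4)
    else:
        num = handle(40)
    x = 34
    return items

12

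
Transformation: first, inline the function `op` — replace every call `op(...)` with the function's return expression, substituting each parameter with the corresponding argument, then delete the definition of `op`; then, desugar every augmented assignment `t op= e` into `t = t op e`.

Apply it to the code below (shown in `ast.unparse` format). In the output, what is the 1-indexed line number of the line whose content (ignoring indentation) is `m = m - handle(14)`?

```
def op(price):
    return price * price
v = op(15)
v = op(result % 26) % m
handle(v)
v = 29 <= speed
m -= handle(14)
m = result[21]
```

Transformed code:
v = 15 * 15
v = result % 26 * (result % 26) % m
handle(v)
v = 29 <= speed
m = m - handle(14)
m = result[21]

5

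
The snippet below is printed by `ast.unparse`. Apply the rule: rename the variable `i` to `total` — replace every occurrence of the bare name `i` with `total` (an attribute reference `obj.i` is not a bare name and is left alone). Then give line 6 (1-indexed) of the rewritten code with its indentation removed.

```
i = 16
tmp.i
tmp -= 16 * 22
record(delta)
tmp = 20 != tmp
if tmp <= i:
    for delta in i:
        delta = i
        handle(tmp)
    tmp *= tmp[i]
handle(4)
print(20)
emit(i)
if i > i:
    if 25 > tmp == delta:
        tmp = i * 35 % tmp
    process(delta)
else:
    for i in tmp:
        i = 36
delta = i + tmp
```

Transformed code:
total = 16
tmp.i
tmp -= 16 * 22
record(delta)
tmp = 20 != tmp
if tmp <= total:
    for delta in total:
        delta = total
        handle(tmp)
    tmp *= tmp[total]
handle(4)
print(20)
emit(total)
if total > total:
    if 25 > tmp == delta:
        tmp = total * 35 % tmp
    process(delta)
else:
    for total in tmp:
        total = 36
delta = total + tmp

if tmp <= total:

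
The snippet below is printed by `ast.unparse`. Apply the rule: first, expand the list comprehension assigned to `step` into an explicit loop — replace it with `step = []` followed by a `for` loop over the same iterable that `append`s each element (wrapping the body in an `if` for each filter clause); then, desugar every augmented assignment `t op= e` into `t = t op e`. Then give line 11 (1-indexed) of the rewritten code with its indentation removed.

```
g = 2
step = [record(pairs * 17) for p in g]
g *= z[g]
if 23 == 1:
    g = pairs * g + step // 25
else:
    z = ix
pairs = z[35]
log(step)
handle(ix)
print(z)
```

log(step)

Transformed code:
g = 2
step = []
for p in g:
    step.append(record(pairs * 17))
g = g * z[g]
if 23 == 1:
    g = pairs * g + step // 25
else:
    z = ix
pairs = z[35]
log(step)
handle(ix)
print(z)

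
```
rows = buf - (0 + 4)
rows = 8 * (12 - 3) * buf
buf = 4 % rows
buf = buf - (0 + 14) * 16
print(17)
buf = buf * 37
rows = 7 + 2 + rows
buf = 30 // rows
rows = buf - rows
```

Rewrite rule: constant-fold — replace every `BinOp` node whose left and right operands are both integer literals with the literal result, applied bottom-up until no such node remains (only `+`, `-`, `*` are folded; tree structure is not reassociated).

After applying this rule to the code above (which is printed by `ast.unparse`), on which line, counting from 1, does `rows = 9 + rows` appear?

7

Transformed code:
rows = buf - 4
rows = 72 * buf
buf = 4 % rows
buf = buf - 224
print(17)
buf = buf * 37
rows = 9 + rows
buf = 30 // rows
rows = buf - rows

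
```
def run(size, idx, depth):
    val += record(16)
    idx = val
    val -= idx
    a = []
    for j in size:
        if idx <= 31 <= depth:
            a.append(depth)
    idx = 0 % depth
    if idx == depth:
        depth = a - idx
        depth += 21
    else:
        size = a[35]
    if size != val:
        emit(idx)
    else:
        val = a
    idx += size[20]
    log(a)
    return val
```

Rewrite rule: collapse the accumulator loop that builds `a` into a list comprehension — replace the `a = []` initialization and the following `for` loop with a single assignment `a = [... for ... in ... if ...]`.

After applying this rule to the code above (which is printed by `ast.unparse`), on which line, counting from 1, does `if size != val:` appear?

12

Transformed code:
def run(size, idx, depth):
    val += record(16)
    idx = val
    val -= idx
    a = [depth for j in size if idx <= 31 <= depth]
    idx = 0 % depth
    if idx == depth:
        depth = a - idx
        depth += 21
    else:
        size = a[35]
    if size != val:
        emit(idx)
    else:
        val = a
    idx += size[20]
    log(a)
    return val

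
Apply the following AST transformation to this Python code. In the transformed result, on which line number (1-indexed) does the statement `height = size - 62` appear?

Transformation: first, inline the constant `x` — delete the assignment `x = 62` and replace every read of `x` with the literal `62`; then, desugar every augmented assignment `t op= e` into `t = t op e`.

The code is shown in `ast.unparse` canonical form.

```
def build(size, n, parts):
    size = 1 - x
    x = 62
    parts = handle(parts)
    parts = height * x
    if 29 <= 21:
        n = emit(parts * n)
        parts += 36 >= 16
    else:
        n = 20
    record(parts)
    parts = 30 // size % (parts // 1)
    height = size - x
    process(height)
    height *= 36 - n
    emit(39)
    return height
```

Transformed code:
def build(size, n, parts):
    size = 1 - 62
    parts = handle(parts)
    parts = height * 62
    if 29 <= 21:
        n = emit(parts * n)
        parts = parts + (36 >= 16)
    else:
        n = 20
    record(parts)
    parts = 30 // size % (parts // 1)
    height = size - 62
    process(height)
    height = height * (36 - n)
    emit(39)
    return height

12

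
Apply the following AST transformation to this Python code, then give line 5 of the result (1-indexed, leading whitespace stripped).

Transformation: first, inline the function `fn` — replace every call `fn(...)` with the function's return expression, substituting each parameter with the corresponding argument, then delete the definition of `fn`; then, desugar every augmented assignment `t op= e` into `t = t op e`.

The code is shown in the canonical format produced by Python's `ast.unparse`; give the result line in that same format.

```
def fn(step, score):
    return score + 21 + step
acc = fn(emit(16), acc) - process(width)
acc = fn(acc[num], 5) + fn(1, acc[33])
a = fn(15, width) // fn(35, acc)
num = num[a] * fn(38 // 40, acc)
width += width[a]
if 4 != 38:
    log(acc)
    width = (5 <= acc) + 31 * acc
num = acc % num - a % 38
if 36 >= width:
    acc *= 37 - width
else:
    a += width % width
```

width = width + width[a]

Transformed code:
acc = acc + 21 + emit(16) - process(width)
acc = 5 + 21 + acc[num] + (acc[33] + 21 + 1)
a = (width + 21 + 15) // (acc + 21 + 35)
num = num[a] * (acc + 21 + 38 // 40)
width = width + width[a]
if 4 != 38:
    log(acc)
    width = (5 <= acc) + 31 * acc
num = acc % num - a % 38
if 36 >= width:
    acc = acc * (37 - width)
else:
    a = a + width % width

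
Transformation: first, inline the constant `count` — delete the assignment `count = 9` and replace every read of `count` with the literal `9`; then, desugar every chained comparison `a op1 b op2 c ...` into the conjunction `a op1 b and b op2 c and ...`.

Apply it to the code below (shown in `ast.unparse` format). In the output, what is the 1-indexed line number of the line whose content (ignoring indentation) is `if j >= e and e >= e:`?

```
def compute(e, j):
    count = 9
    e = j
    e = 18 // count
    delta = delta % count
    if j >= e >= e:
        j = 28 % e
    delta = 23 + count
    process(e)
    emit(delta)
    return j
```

5

Transformed code:
def compute(e, j):
    e = j
    e = 18 // 9
    delta = delta % 9
    if j >= e and e >= e:
        j = 28 % e
    delta = 23 + 9
    process(e)
    emit(delta)
    return j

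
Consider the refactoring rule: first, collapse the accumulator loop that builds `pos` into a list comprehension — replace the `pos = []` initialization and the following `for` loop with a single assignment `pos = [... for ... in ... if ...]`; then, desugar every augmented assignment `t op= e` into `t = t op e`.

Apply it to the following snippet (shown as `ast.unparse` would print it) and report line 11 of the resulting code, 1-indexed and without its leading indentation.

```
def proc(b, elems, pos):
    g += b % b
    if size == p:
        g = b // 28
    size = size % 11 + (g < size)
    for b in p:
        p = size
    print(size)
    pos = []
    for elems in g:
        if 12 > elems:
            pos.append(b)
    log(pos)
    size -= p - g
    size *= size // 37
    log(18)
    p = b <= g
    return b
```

Transformed code:
def proc(b, elems, pos):
    g = g + b % b
    if size == p:
        g = b // 28
    size = size % 11 + (g < size)
    for b in p:
        p = size
    print(size)
    pos = [b for elems in g if 12 > elems]
    log(pos)
    size = size - (p - g)
    size = size * (size // 37)
    log(18)
    p = b <= g
    return b

size = size - (p - g)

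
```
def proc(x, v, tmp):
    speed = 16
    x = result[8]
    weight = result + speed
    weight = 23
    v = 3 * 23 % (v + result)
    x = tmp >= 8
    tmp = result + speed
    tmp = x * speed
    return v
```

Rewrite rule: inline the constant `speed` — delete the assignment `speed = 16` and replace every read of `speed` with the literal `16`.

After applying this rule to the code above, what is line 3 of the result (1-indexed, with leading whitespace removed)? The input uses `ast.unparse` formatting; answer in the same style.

Transformed code:
def proc(x, v, tmp):
    x = result[8]
    weight = result + 16
    weight = 23
    v = 3 * 23 % (v + result)
    x = tmp >= 8
    tmp = result + 16
    tmp = x * 16
    return v

weight = result + 16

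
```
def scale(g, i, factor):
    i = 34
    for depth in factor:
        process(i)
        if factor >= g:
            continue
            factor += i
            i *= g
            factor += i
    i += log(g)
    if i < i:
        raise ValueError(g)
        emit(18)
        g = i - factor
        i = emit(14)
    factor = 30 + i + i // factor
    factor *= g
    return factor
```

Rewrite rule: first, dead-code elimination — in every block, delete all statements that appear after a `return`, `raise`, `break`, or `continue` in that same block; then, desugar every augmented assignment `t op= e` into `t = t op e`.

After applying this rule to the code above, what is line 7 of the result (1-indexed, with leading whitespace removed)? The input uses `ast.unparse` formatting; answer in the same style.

i = i + log(g)

Transformed code:
def scale(g, i, factor):
    i = 34
    for depth in factor:
        process(i)
        if factor >= g:
            continue
    i = i + log(g)
    if i < i:
        raise ValueError(g)
    factor = 30 + i + i // factor
    factor = factor * g
    return factor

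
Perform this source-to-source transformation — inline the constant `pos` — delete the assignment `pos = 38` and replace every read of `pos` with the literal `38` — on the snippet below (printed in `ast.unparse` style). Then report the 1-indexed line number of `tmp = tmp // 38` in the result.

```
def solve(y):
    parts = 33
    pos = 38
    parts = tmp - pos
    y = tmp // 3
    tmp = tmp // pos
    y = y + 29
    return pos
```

Transformed code:
def solve(y):
    parts = 33
    parts = tmp - 38
    y = tmp // 3
    tmp = tmp // 38
    y = y + 29
    return 38

5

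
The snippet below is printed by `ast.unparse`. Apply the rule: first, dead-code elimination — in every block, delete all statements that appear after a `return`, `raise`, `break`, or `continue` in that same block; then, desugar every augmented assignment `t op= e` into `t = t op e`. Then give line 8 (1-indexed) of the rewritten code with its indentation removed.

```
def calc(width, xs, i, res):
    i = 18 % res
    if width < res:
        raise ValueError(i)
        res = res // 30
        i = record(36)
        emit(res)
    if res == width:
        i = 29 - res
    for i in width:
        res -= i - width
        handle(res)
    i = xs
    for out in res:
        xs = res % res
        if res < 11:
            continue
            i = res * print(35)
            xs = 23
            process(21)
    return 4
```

Transformed code:
def calc(width, xs, i, res):
    i = 18 % res
    if width < res:
        raise ValueError(i)
    if res == width:
        i = 29 - res
    for i in width:
        res = res - (i - width)
        handle(res)
    i = xs
    for out in res:
        xs = res % res
        if res < 11:
            continue
    return 4

res = res - (i - width)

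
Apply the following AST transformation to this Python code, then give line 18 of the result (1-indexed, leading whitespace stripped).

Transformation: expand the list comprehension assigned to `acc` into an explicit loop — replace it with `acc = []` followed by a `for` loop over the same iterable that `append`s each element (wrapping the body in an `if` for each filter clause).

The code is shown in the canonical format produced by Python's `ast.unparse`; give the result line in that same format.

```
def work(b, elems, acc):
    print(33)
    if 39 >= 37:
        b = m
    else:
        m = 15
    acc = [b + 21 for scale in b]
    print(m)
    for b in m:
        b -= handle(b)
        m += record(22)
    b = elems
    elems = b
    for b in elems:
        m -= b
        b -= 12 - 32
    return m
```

b -= 12 - 32

Transformed code:
def work(b, elems, acc):
    print(33)
    if 39 >= 37:
        b = m
    else:
        m = 15
    acc = []
    for scale in b:
        acc.append(b + 21)
    print(m)
    for b in m:
        b -= handle(b)
        m += record(22)
    b = elems
    elems = b
    for b in elems:
        m -= b
        b -= 12 - 32
    return m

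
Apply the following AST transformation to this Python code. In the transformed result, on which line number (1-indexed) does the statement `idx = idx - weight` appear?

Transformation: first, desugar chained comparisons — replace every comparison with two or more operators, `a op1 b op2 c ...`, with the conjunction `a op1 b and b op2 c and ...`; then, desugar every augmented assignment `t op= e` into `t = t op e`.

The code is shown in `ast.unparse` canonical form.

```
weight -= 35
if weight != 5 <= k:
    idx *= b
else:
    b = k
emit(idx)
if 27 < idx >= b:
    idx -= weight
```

8

Transformed code:
weight = weight - 35
if weight != 5 and 5 <= k:
    idx = idx * b
else:
    b = k
emit(idx)
if 27 < idx and idx >= b:
    idx = idx - weight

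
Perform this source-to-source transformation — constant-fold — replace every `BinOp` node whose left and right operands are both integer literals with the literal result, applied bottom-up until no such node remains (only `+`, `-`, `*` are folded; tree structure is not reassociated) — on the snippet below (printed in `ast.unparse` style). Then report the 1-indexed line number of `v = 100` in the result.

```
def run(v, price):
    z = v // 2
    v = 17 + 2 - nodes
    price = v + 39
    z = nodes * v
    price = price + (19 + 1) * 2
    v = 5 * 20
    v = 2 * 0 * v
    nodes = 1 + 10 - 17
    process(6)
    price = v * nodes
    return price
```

7

Transformed code:
def run(v, price):
    z = v // 2
    v = 19 - nodes
    price = v + 39
    z = nodes * v
    price = price + 40
    v = 100
    v = 0 * v
    nodes = -6
    process(6)
    price = v * nodes
    return price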